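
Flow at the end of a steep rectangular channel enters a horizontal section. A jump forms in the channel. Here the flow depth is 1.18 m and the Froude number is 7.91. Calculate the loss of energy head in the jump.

ΔE = 25.1 m

Fr₁ = 7.91 (given).
By Bélanger, y₂/y₁ = ½[√(1 + 8Fr₁²) − 1] = ½[√501.5 − 1] = 10.7.
y₂ = 10.7 × 1.18 = 12.6 m.
Head loss: ΔE = (y₂ − y₁)³/(4y₁y₂) = (12.6 − 1.18)³/(4×1.18×12.6) = 1498/59.6 = 25.1 m.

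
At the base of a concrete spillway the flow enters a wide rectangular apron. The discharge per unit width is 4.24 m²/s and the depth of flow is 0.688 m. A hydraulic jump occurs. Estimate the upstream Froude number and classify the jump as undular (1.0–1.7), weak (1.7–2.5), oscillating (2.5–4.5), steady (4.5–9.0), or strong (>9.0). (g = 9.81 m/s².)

Fr₁ = 2.37; weak jump

V₁ = q/y₁ = 4.24/0.688 = 6.16 m/s. Fr₁ = V₁/√(g·y₁) = 6.16/√(9.81×0.688) = 2.37.
Fr₁ = 2.37 lies in the weak range.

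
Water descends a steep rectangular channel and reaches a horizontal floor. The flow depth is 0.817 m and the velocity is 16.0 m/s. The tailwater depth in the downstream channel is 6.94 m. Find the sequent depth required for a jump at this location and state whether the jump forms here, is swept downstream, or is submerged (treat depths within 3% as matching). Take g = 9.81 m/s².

Fr₁ = V₁/√(g·y₁) = 16.0/√(9.81×0.817) = 5.65.
Bélanger equation: y₂/y₁ = ½[√(1 + 8Fr₁²) − 1] = ½[√256.5 − 1] = 7.51.
y₂ = 7.51 × 0.817 = 6.13 m.
Tailwater y_tw = 6.94 m: y_tw > y₂, so the jump is submerged.

y₂ = 6.13 m; the jump is submerged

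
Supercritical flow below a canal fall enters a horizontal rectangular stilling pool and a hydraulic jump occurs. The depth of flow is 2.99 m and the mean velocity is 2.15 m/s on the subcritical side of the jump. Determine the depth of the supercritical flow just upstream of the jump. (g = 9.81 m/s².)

Fr₂ = V₂/√(g·y₂) = 2.15/√(9.81×2.99) = 0.397.
The Bélanger relation is symmetric: y₁/y₂ = ½[√(1 + 8Fr₂²) − 1] = ½[√2.261 − 1] = 0.252.
y₁ = 0.252 × 2.99 = 0.753 m.

y₁ = 0.753 m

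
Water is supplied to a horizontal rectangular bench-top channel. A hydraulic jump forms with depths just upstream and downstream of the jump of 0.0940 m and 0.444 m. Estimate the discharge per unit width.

q = 0.332 m²/s

For a rectangular channel the momentum equation gives q² = ½·g·y₁·y₂·(y₁ + y₂) = ½×9.81×0.0940×0.444×0.538 = 0.110.
q = √0.110 = 0.332 m²/s.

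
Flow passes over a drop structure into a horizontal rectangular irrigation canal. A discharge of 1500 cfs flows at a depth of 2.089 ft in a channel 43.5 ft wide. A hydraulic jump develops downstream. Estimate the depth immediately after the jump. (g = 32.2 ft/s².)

y₂ = 4.992 ft

q = Q/b = 1500/43.5 = 34.48 ft²/s; V₁ = q/y₁ = 16.51 ft/s. Fr₁ = V₁/√(g·y₁) = 2.013.
Bélanger equation: y₂/y₁ = ½[√(1 + 8Fr₁²) − 1] = ½[√33.406 − 1] = 2.390.
y₂ = 2.390 × 2.089 = 4.992 ft.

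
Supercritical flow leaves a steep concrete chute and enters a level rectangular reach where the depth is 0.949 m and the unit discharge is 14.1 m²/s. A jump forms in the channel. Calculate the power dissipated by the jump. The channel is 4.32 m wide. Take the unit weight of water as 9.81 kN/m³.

P = 3495 kW

V₁ = q/y₁ = 14.1/0.949 = 14.9 m/s. Fr₁ = V₁/√(g·y₁) = 14.9/√(9.81×0.949) = 4.87.
Conjugate-depth relation: y₂/y₁ = ½[√(1 + 8Fr₁²) − 1] = ½[√190.7 − 1] = 6.40.
y₂ = 6.40 × 0.949 = 6.08 m.
V₂ = q/y₂ = 14.1/6.08 = 2.32 m/s. E₁ = y₁ + V₁²/2g = 12.2 m; E₂ = y₂ + V₂²/2g = 6.35 m. ΔE = E₁ − E₂ = 5.85 m.
Q = q·b = 14.1 × 4.32 = 60.9 m³/s. P = γ·Q·ΔE = 9.81 × 60.9 × 5.85 = 3495 kW.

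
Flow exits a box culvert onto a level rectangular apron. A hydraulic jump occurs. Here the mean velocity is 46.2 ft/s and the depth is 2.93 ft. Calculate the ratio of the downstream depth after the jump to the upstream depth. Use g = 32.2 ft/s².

y₂/y₁ = 6.25

Fr₁ = V₁/√(g·y₁) = 46.2/√(32.2×2.93) = 4.76.
From the momentum equation for a rectangular channel, y₂/y₁ = ½[√(1 + 8Fr₁²) − 1] = ½[√182.0 − 1] = 6.25.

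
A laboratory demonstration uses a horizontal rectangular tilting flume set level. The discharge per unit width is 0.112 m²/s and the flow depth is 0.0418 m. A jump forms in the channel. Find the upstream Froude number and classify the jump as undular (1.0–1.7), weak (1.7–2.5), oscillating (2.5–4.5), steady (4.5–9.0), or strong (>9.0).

V₁ = q/y₁ = 0.112/0.0418 = 2.68 m/s. Fr₁ = V₁/√(g·y₁) = 2.68/√(9.81×0.0418) = 4.18.
Fr₁ = 4.18 lies in the oscillating range.

Fr₁ = 4.18; oscillating jump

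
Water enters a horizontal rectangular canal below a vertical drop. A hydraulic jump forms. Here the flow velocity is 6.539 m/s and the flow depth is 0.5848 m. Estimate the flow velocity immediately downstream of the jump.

V₂ = 1.927 m/s

Fr₁ = V₁/√(g·y₁) = 6.539/√(9.81×0.5848) = 2.730.
Conjugate-depth relation: y₂/y₁ = ½[√(1 + 8Fr₁²) − 1] = ½[√60.626 − 1] = 3.393.
y₂ = 3.393 × 0.5848 = 1.984 m.
q = V₁·y₁ = 6.539 × 0.5848 = 3.824 m²/s.
V₂ = q/y₂ = 3.824/1.984 = 1.927 m/s.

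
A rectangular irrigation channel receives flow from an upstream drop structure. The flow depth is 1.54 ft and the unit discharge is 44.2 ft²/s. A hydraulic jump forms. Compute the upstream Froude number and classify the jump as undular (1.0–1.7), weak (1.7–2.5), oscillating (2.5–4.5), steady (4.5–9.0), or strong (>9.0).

V₁ = q/y₁ = 44.2/1.54 = 28.7 ft/s. Fr₁ = V₁/√(g·y₁) = 28.7/√(32.2×1.54) = 4.08.
Fr₁ = 4.08 lies in the oscillating range.

Fr₁ = 4.08; oscillating jump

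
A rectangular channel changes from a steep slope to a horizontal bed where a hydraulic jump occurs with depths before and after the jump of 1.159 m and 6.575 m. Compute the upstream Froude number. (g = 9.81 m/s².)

For a rectangular channel the momentum equation gives q² = ½·g·y₁·y₂·(y₁ + y₂) = ½×9.81×1.159×6.575×7.734 = 289.1.
q = √289.1 = 17.00 m²/s.
V₁ = q/y₁ = 14.67 m/s; Fr₁ = V₁/√(g·y₁) = 4.351.

Fr₁ = 4.351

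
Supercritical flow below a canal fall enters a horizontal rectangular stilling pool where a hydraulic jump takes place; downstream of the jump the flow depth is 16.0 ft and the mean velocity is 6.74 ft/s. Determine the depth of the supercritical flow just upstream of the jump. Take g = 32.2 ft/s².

Fr₂ = V₂/√(g·y₂) = 6.74/√(32.2×16.0) = 0.297.
From the momentum equation (using Fr₂), y₁/y₂ = ½[√(1 + 8Fr₂²) − 1] = ½[√1.705 − 1] = 0.153.
y₁ = 0.153 × 16.0 = 2.45 ft.

y₁ = 2.45 ft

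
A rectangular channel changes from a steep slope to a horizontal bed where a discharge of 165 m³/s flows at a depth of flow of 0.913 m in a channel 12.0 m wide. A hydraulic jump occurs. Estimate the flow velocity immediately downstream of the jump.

q = Q/b = 165/12.0 = 13.8 m²/s; V₁ = q/y₁ = 15.1 m/s. Fr₁ = V₁/√(g·y₁) = 5.03.
From the momentum equation for a rectangular channel, y₂/y₁ = ½[√(1 + 8Fr₁²) − 1] = ½[√203.6 − 1] = 6.63.
y₂ = 6.63 × 0.913 = 6.06 m.
V₂ = q/y₂ = 13.8/6.06 = 2.27 m/s.

V₂ = 2.27 m/s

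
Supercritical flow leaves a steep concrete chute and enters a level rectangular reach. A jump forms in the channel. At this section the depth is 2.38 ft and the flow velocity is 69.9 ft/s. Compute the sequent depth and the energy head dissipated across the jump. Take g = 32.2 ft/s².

y₂ = 25.7 ft; ΔE = 51.9 ft

Fr₁ = V₁/√(g·y₁) = 69.9/√(32.2×2.38) = 7.98.
Sequent-depth ratio: y₂/y₁ = ½[√(1 + 8Fr₁²) − 1] = ½[√511.0 − 1] = 10.8.
y₂ = 10.8 × 2.38 = 25.7 ft.
Head loss: ΔE = (y₂ − y₁)³/(4y₁y₂) = (25.7 − 2.38)³/(4×2.38×25.7) = 12701/245 = 51.9 ft.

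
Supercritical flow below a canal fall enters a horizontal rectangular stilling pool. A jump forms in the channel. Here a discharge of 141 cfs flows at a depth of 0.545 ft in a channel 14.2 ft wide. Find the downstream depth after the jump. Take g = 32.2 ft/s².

y₂ = 3.09 ft

q = Q/b = 141/14.2 = 9.93 ft²/s; V₁ = q/y₁ = 18.2 ft/s. Fr₁ = V₁/√(g·y₁) = 4.35.
From the momentum equation for a rectangular channel, y₂/y₁ = ½[√(1 + 8Fr₁²) − 1] = ½[√152.3 − 1] = 5.67.
y₂ = 5.67 × 0.545 = 3.09 ft.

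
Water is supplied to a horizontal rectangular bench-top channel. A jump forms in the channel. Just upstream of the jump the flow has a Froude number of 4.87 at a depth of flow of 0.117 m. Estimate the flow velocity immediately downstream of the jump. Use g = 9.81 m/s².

V₂ = 0.815 m/s

Fr₁ = 4.87 (given).
Conjugate-depth relation: y₂/y₁ = ½[√(1 + 8Fr₁²) − 1] = ½[√190.7 − 1] = 6.41.
y₂ = 6.41 × 0.117 = 0.749 m.
V₁ = Fr₁·√(g·y₁) = 4.87×√(9.81×0.117) = 5.22 m/s; q = V₁·y₁ = 0.610 m²/s.
V₂ = q/y₂ = 0.610/0.749 = 0.815 m/s.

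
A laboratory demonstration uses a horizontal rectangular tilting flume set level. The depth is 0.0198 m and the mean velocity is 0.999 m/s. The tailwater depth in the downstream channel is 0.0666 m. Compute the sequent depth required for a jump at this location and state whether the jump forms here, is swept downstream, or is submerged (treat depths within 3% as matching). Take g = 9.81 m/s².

y₂ = 0.0543 m; the jump is submerged

Fr₁ = V₁/√(g·y₁) = 0.999/√(9.81×0.0198) = 2.27.
By Bélanger, y₂/y₁ = ½[√(1 + 8Fr₁²) − 1] = ½[√42.10 − 1] = 2.74.
y₂ = 2.74 × 0.0198 = 0.0543 m.
Tailwater y_tw = 0.0666 m: y_tw > y₂, so the jump is submerged.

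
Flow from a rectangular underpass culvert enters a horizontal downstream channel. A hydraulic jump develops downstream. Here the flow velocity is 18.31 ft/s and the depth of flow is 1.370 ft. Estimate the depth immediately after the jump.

y₂ = 4.700 ft

Fr₁ = V₁/√(g·y₁) = 18.31/√(32.2×1.370) = 2.757.
Sequent-depth ratio: y₂/y₁ = ½[√(1 + 8Fr₁²) − 1] = ½[√61.798 − 1] = 3.431.
y₂ = 3.431 × 1.370 = 4.700 ft.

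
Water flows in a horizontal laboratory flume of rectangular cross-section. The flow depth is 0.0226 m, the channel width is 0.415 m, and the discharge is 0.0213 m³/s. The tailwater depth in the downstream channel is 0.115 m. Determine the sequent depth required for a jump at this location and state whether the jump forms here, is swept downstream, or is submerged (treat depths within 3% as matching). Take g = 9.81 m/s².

q = Q/b = 0.0213/0.415 = 0.0513 m²/s; V₁ = q/y₁ = 2.27 m/s. Fr₁ = V₁/√(g·y₁) = 4.82.
By Bélanger, y₂/y₁ = ½[√(1 + 8Fr₁²) − 1] = ½[√187.1 − 1] = 6.34.
y₂ = 6.34 × 0.0226 = 0.143 m.
Tailwater y_tw = 0.115 m: y_tw < y₂, so the jump is swept downstream.

y₂ = 0.143 m; the jump is swept downstream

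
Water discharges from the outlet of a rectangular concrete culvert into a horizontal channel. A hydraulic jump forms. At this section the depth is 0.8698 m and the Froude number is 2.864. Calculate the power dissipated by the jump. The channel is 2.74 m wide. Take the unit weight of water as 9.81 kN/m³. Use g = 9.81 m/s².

Fr₁ = 2.864 (given).
By Bélanger, y₂/y₁ = ½[√(1 + 8Fr₁²) − 1] = ½[√66.620 − 1] = 3.581.
y₂ = 3.581 × 0.8698 = 3.115 m.
V₁ = Fr₁·√(g·y₁) = 2.864×√(9.81×0.8698) = 8.366 m/s; q = V₁·y₁ = 7.277 m²/s. V₂ = q/y₂ = 7.277/3.115 = 2.336 m/s. E₁ = y₁ + V₁²/2g = 4.437 m; E₂ = y₂ + V₂²/2g = 3.393 m. ΔE = E₁ − E₂ = 1.044 m.
Q = q·b = 7.277 × 2.74 = 19.94 m³/s. P = γ·Q·ΔE = 9.81 × 19.94 × 1.044 = 204.2 kW.

P = 204.2 kW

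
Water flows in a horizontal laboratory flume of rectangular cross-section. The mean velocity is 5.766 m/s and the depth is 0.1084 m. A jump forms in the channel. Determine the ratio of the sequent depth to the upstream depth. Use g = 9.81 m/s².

Fr₁ = V₁/√(g·y₁) = 5.766/√(9.81×0.1084) = 5.591.
Conjugate-depth relation: y₂/y₁ = ½[√(1 + 8Fr₁²) − 1] = ½[√251.12 − 1] = 7.423.

y₂/y₁ = 7.423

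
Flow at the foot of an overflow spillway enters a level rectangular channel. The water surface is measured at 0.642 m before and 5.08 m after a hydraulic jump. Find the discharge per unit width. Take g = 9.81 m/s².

q = 9.57 m²/s

For a rectangular channel the momentum equation gives q² = ½·g·y₁·y₂·(y₁ + y₂) = ½×9.81×0.642×5.08×5.72 = 91.5.
q = √91.5 = 9.57 m²/s.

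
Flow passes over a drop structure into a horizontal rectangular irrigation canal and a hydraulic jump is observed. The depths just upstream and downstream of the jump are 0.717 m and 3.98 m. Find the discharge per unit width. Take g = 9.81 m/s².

For a rectangular channel the momentum equation gives q² = ½·g·y₁·y₂·(y₁ + y₂) = ½×9.81×0.717×3.98×4.70 = 65.7.
q = √65.7 = 8.11 m²/s.

q = 8.11 m²/s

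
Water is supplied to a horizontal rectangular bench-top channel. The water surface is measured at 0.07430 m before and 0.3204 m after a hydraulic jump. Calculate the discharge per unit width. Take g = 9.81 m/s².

q = 0.2147 m²/s

For a rectangular channel the momentum equation gives q² = ½·g·y₁·y₂·(y₁ + y₂) = ½×9.81×0.07430×0.3204×0.3947 = 0.04609.
q = √0.04609 = 0.2147 m²/s.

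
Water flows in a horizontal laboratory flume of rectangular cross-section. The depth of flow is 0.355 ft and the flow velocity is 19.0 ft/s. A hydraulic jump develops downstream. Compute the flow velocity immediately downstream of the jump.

Fr₁ = V₁/√(g·y₁) = 19.0/√(32.2×0.355) = 5.62.
Sequent-depth ratio: y₂/y₁ = ½[√(1 + 8Fr₁²) − 1] = ½[√253.6 − 1] = 7.46.
y₂ = 7.46 × 0.355 = 2.65 ft.
q = V₁·y₁ = 19.0 × 0.355 = 6.74 ft²/s.
V₂ = q/y₂ = 6.74/2.65 = 2.55 ft/s.

V₂ = 2.55 ft/s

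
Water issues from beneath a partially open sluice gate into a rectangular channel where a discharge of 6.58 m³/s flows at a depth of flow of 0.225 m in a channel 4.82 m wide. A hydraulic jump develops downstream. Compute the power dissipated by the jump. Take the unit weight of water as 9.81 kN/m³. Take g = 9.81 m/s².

P = 54.4 kW

q = Q/b = 6.58/4.82 = 1.37 m²/s; V₁ = q/y₁ = 6.07 m/s. Fr₁ = V₁/√(g·y₁) = 4.08.
Bélanger equation: y₂/y₁ = ½[√(1 + 8Fr₁²) − 1] = ½[√134.4 − 1] = 5.30.
y₂ = 5.30 × 0.225 = 1.19 m.
Head loss: ΔE = (y₂ − y₁)³/(4y₁y₂) = (1.19 − 0.225)³/(4×0.225×1.19) = 0.904/1.07 = 0.843 m.
P = γ·Q·ΔE = 9.81 × 6.58 × 0.843 = 54.4 kW.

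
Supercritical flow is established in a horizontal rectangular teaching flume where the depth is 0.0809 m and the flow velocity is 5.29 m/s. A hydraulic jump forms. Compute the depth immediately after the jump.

y₂ = 0.640 m

Fr₁ = V₁/√(g·y₁) = 5.29/√(9.81×0.0809) = 5.94.
Conjugate-depth relation: y₂/y₁ = ½[√(1 + 8Fr₁²) − 1] = ½[√283.1 − 1] = 7.91.
y₂ = 7.91 × 0.0809 = 0.640 m.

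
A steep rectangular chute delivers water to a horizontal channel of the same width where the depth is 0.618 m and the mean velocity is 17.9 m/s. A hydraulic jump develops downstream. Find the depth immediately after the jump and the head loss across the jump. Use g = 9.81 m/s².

y₂ = 6.05 m; ΔE = 10.7 m

Fr₁ = V₁/√(g·y₁) = 17.9/√(9.81×0.618) = 7.27.
Bélanger equation: y₂/y₁ = ½[√(1 + 8Fr₁²) − 1] = ½[√423.8 − 1] = 9.79.
y₂ = 9.79 × 0.618 = 6.05 m.
q = V₁·y₁ = 17.9 × 0.618 = 11.1 m²/s. V₂ = q/y₂ = 11.1/6.05 = 1.83 m/s. E₁ = y₁ + V₁²/2g = 16.9 m; E₂ = y₂ + V₂²/2g = 6.22 m. ΔE = E₁ − E₂ = 10.7 m.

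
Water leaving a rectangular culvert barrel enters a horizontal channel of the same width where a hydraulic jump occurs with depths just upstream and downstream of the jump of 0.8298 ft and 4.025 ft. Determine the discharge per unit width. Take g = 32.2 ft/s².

q = 16.16 ft²/s

For a rectangular channel the momentum equation gives q² = ½·g·y₁·y₂·(y₁ + y₂) = ½×32.2×0.8298×4.025×4.855 = 261.1.
q = √261.1 = 16.16 ft²/s.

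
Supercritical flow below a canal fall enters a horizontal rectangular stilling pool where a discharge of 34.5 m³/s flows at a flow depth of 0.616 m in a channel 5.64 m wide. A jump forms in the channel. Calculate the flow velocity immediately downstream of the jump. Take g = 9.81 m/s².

V₂ = 1.90 m/s

q = Q/b = 34.5/5.64 = 6.12 m²/s; V₁ = q/y₁ = 9.93 m/s. Fr₁ = V₁/√(g·y₁) = 4.04.
Sequent-depth ratio: y₂/y₁ = ½[√(1 + 8Fr₁²) − 1] = ½[√131.5 − 1] = 5.23.
y₂ = 5.23 × 0.616 = 3.22 m.
V₂ = q/y₂ = 6.12/3.22 = 1.90 m/s.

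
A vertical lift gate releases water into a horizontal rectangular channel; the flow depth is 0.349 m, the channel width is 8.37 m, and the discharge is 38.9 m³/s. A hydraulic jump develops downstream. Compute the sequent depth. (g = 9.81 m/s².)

y₂ = 3.38 m

q = Q/b = 38.9/8.37 = 4.65 m²/s; V₁ = q/y₁ = 13.3 m/s. Fr₁ = V₁/√(g·y₁) = 7.20.
Conjugate-depth relation: y₂/y₁ = ½[√(1 + 8Fr₁²) − 1] = ½[√415.4 − 1] = 9.69.
y₂ = 9.69 × 0.349 = 3.38 m.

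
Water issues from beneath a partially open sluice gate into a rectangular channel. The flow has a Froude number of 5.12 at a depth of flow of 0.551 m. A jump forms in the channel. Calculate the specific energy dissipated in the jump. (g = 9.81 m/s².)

ΔE = 3.89 m

Fr₁ = 5.12 (given).
Conjugate-depth relation: y₂/y₁ = ½[√(1 + 8Fr₁²) − 1] = ½[√210.7 − 1] = 6.76.
y₂ = 6.76 × 0.551 = 3.72 m.
V₁ = Fr₁·√(g·y₁) = 5.12×√(9.81×0.551) = 11.9 m/s; q = V₁·y₁ = 6.56 m²/s. V₂ = q/y₂ = 6.56/3.72 = 1.76 m/s. E₁ = y₁ + V₁²/2g = 7.77 m; E₂ = y₂ + V₂²/2g = 3.88 m. ΔE = E₁ − E₂ = 3.89 m.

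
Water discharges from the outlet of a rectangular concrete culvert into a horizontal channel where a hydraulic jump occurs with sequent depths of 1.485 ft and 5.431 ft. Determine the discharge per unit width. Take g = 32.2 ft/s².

q = 29.97 ft²/s

For a rectangular channel the momentum equation gives q² = ½·g·y₁·y₂·(y₁ + y₂) = ½×32.2×1.485×5.431×6.916 = 898.0.
q = √898.0 = 29.97 ft²/s.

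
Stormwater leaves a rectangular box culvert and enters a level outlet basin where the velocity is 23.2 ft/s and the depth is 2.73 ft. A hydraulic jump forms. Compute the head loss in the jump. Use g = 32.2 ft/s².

Fr₁ = V₁/√(g·y₁) = 23.2/√(32.2×2.73) = 2.47.
By Bélanger, y₂/y₁ = ½[√(1 + 8Fr₁²) − 1] = ½[√49.98 − 1] = 3.03.
y₂ = 3.03 × 2.73 = 8.29 ft.
Head loss: ΔE = (y₂ − y₁)³/(4y₁y₂) = (8.29 − 2.73)³/(4×2.73×8.29) = 171/90.5 = 1.89 ft.

ΔE = 1.89 ft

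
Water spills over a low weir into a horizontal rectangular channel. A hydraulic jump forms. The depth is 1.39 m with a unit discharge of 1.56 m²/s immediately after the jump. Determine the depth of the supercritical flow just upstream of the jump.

V₂ = q/y₂ = 1.56/1.39 = 1.12 m/s; Fr₂ = V₂/√(g·y₂) = 0.304.
From the momentum equation (using Fr₂), y₁/y₂ = ½[√(1 + 8Fr₂²) − 1] = ½[√1.739 − 1] = 0.159.
y₁ = 0.159 × 1.39 = 0.221 m.

y₁ = 0.221 m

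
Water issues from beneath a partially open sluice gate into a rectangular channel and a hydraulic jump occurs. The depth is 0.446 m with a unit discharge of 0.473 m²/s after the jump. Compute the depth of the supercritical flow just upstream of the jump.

y₁ = 0.167 m

V₂ = q/y₂ = 0.473/0.446 = 1.06 m/s; Fr₂ = V₂/√(g·y₂) = 0.507.
From the momentum equation (using Fr₂), y₁/y₂ = ½[√(1 + 8Fr₂²) − 1] = ½[√3.057 − 1] = 0.374.
y₁ = 0.374 × 0.446 = 0.167 m.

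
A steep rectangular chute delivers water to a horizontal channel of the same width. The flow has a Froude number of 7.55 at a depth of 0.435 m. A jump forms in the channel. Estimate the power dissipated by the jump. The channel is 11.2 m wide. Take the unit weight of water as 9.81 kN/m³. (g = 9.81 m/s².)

P = 6173 kW

Fr₁ = 7.55 (given).
Sequent-depth ratio: y₂/y₁ = ½[√(1 + 8Fr₁²) − 1] = ½[√457.0 − 1] = 10.2.
y₂ = 10.2 × 0.435 = 4.43 m.
V₁ = Fr₁·√(g·y₁) = 7.55×√(9.81×0.435) = 15.6 m/s; q = V₁·y₁ = 6.78 m²/s. V₂ = q/y₂ = 6.78/4.43 = 1.53 m/s. E₁ = y₁ + V₁²/2g = 12.8 m; E₂ = y₂ + V₂²/2g = 4.55 m. ΔE = E₁ − E₂ = 8.28 m.
Q = q·b = 6.78 × 11.2 = 76.0 m³/s. P = γ·Q·ΔE = 9.81 × 76.0 × 8.28 = 6173 kW.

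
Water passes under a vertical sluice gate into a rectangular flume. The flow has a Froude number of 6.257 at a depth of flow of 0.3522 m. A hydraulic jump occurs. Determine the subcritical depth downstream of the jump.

Fr₁ = 6.257 (given).
Sequent-depth ratio: y₂/y₁ = ½[√(1 + 8Fr₁²) − 1] = ½[√314.20 − 1] = 8.363.
y₂ = 8.363 × 0.3522 = 2.945 m.

y₂ = 2.945 m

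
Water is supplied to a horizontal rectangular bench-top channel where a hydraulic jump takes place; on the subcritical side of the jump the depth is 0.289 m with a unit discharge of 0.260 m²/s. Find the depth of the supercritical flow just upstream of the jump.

V₂ = q/y₂ = 0.260/0.289 = 0.900 m/s; Fr₂ = V₂/√(g·y₂) = 0.534.
Applying the sequent-depth relation in reverse, y₁/y₂ = ½[√(1 + 8Fr₂²) − 1] = ½[√3.284 − 1] = 0.406.
y₁ = 0.406 × 0.289 = 0.117 m.

y₁ = 0.117 m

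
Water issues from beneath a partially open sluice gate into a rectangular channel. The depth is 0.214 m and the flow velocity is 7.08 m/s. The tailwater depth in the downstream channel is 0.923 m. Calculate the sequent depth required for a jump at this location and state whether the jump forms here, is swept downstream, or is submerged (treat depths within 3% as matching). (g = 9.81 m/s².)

y₂ = 1.38 m; the jump is swept downstream

Fr₁ = V₁/√(g·y₁) = 7.08/√(9.81×0.214) = 4.89.
Conjugate-depth relation: y₂/y₁ = ½[√(1 + 8Fr₁²) − 1] = ½[√192.0 − 1] = 6.43.
y₂ = 6.43 × 0.214 = 1.38 m.
Tailwater y_tw = 0.923 m: y_tw < y₂, so the jump is swept downstream.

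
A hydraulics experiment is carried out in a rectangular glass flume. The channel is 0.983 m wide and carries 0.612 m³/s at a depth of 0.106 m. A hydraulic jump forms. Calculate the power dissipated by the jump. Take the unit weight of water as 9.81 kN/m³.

P = 6.14 kW

q = Q/b = 0.612/0.983 = 0.623 m²/s; V₁ = q/y₁ = 5.87 m/s. Fr₁ = V₁/√(g·y₁) = 5.76.
Sequent-depth ratio: y₂/y₁ = ½[√(1 + 8Fr₁²) − 1] = ½[√266.4 − 1] = 7.66.
y₂ = 7.66 × 0.106 = 0.812 m.
Head loss: ΔE = (y₂ − y₁)³/(4y₁y₂) = (0.812 − 0.106)³/(4×0.106×0.812) = 0.352/0.344 = 1.02 m.
P = γ·Q·ΔE = 9.81 × 0.612 × 1.02 = 6.14 kW.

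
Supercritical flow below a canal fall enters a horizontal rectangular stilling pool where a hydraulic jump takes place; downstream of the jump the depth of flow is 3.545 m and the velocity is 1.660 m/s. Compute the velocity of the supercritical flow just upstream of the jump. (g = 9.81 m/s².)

Fr₂ = V₂/√(g·y₂) = 1.660/√(9.81×3.545) = 0.2815.
Applying the sequent-depth relation in reverse, y₁/y₂ = ½[√(1 + 8Fr₂²) − 1] = ½[√1.6339 − 1] = 0.1391.
y₁ = 0.1391 × 3.545 = 0.4932 m.
V₁ = q/y₁ = 5.885/0.4932 = 11.93 m/s.

V₁ = 11.93 m/s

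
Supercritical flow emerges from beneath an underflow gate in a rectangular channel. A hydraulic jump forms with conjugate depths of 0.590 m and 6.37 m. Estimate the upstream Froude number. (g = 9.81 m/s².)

For a rectangular channel the momentum equation gives q² = ½·g·y₁·y₂·(y₁ + y₂) = ½×9.81×0.590×6.37×6.96 = 128.
q = √128 = 11.3 m²/s.
V₁ = q/y₁ = 19.2 m/s; Fr₁ = V₁/√(g·y₁) = 7.98.

Fr₁ = 7.98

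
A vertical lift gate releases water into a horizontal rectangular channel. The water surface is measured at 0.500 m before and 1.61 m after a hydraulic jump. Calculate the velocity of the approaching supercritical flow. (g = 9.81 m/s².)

V₁ = 5.77 m/s

For a rectangular channel the momentum equation gives q² = ½·g·y₁·y₂·(y₁ + y₂) = ½×9.81×0.500×1.61×2.11 = 8.33.
q = √8.33 = 2.89 m²/s.
V₁ = q/y₁ = 2.89/0.500 = 5.77 m/s.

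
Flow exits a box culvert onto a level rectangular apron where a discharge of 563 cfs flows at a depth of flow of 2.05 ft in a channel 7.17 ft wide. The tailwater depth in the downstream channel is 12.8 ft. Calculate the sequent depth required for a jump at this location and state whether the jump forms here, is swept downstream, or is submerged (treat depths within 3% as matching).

q = Q/b = 563/7.17 = 78.5 ft²/s; V₁ = q/y₁ = 38.3 ft/s. Fr₁ = V₁/√(g·y₁) = 4.71.
From the momentum equation for a rectangular channel, y₂/y₁ = ½[√(1 + 8Fr₁²) − 1] = ½[√178.8 − 1] = 6.19.
y₂ = 6.19 × 2.05 = 12.7 ft.
Tailwater y_tw = 12.8 ft: y_tw ≈ y₂, so the jump forms here.

y₂ = 12.7 ft; the jump forms here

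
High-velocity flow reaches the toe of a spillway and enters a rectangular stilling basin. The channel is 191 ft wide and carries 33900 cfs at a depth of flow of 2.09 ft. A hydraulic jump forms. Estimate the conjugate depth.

q = Q/b = 33900/191 = 177 ft²/s; V₁ = q/y₁ = 84.9 ft/s. Fr₁ = V₁/√(g·y₁) = 10.4.
Conjugate-depth relation: y₂/y₁ = ½[√(1 + 8Fr₁²) − 1] = ½[√858.3 − 1] = 14.1.
y₂ = 14.1 × 2.09 = 29.6 ft.

y₂ = 29.6 ft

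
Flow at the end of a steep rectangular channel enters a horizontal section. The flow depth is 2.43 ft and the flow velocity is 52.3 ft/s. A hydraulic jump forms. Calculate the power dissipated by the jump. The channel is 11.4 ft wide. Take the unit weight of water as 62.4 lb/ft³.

P = 4122 hp

Fr₁ = V₁/√(g·y₁) = 52.3/√(32.2×2.43) = 5.91.
Bélanger equation: y₂/y₁ = ½[√(1 + 8Fr₁²) − 1] = ½[√280.7 − 1] = 7.88.
y₂ = 7.88 × 2.43 = 19.1 ft.
Head loss: ΔE = (y₂ − y₁)³/(4y₁y₂) = (19.1 − 2.43)³/(4×2.43×19.1) = 4666/186 = 25.1 ft.
q = V₁·y₁ = 52.3 × 2.43 = 127 ft²/s. Q = q·b = 127 × 11.4 = 1449 cfs. P = γ·Q·ΔE/550 = 62.4 × 1449 × 25.1 / 550 = 4122 hp.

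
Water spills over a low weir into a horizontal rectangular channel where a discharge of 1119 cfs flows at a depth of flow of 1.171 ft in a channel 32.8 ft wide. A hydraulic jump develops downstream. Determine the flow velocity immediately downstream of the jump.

V₂ = 4.678 ft/s

q = Q/b = 1119/32.8 = 34.12 ft²/s; V₁ = q/y₁ = 29.13 ft/s. Fr₁ = V₁/√(g·y₁) = 4.745.
From the momentum equation for a rectangular channel, y₂/y₁ = ½[√(1 + 8Fr₁²) − 1] = ½[√181.08 − 1] = 6.228.
y₂ = 6.228 × 1.171 = 7.293 ft.
V₂ = q/y₂ = 34.12/7.293 = 4.678 ft/s.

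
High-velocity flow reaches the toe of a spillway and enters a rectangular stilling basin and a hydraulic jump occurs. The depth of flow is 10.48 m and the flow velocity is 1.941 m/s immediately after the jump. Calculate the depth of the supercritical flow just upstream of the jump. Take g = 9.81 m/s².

Fr₂ = V₂/√(g·y₂) = 1.941/√(9.81×10.48) = 0.1914.
Applying the sequent-depth relation in reverse, y₁/y₂ = ½[√(1 + 8Fr₂²) − 1] = ½[√1.2932 − 1] = 0.06859.
y₁ = 0.06859 × 10.48 = 0.7188 m.

y₁ = 0.7188 m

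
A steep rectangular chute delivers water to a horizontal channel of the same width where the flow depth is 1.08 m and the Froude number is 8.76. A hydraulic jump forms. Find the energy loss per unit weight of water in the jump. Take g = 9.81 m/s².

Fr₁ = 8.76 (given).
Conjugate-depth relation: y₂/y₁ = ½[√(1 + 8Fr₁²) − 1] = ½[√614.9 − 1] = 11.9.
y₂ = 11.9 × 1.08 = 12.9 m.
V₁ = Fr₁·√(g·y₁) = 8.76×√(9.81×1.08) = 28.5 m/s; q = V₁·y₁ = 30.8 m²/s. V₂ = q/y₂ = 30.8/12.9 = 2.40 m/s. E₁ = y₁ + V₁²/2g = 42.5 m; E₂ = y₂ + V₂²/2g = 13.1 m. ΔE = E₁ − E₂ = 29.4 m.

ΔE = 29.4 m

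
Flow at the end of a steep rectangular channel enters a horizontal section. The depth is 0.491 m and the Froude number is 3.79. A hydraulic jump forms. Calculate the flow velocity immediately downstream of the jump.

Fr₁ = 3.79 (given).
Bélanger equation: y₂/y₁ = ½[√(1 + 8Fr₁²) − 1] = ½[√115.9 − 1] = 4.88.
y₂ = 4.88 × 0.491 = 2.40 m.
V₁ = Fr₁·√(g·y₁) = 3.79×√(9.81×0.491) = 8.32 m/s; q = V₁·y₁ = 4.08 m²/s.
V₂ = q/y₂ = 4.08/2.40 = 1.70 m/s.

V₂ = 1.70 m/s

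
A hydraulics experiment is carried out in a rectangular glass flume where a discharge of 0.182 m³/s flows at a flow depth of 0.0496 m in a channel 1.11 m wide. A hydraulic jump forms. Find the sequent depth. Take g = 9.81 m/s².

q = Q/b = 0.182/1.11 = 0.164 m²/s; V₁ = q/y₁ = 3.31 m/s. Fr₁ = V₁/√(g·y₁) = 4.74.
By Bélanger, y₂/y₁ = ½[√(1 + 8Fr₁²) − 1] = ½[√180.7 − 1] = 6.22.
y₂ = 6.22 × 0.0496 = 0.309 m.

y₂ = 0.309 m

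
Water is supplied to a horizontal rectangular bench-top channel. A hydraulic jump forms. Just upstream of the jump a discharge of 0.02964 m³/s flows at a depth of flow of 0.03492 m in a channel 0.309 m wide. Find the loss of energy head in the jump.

q = Q/b = 0.02964/0.309 = 0.09592 m²/s; V₁ = q/y₁ = 2.747 m/s. Fr₁ = V₁/√(g·y₁) = 4.693.
From the momentum equation for a rectangular channel, y₂/y₁ = ½[√(1 + 8Fr₁²) − 1] = ½[√177.21 − 1] = 6.156.
y₂ = 6.156 × 0.03492 = 0.2150 m.
Head loss: ΔE = (y₂ − y₁)³/(4y₁y₂) = (0.2150 − 0.03492)³/(4×0.03492×0.2150) = 0.005837/0.03003 = 0.1944 m.

ΔE = 0.1944 m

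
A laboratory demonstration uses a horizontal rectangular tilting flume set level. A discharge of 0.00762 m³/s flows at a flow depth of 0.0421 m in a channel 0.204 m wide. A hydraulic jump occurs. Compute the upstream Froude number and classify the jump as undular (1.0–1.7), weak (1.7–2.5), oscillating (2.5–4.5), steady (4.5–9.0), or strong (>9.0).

q = Q/b = 0.00762/0.204 = 0.0374 m²/s; V₁ = q/y₁ = 0.887 m/s. Fr₁ = V₁/√(g·y₁) = 1.38.
Fr₁ = 1.38 lies in the undular range.

Fr₁ = 1.38; undular jump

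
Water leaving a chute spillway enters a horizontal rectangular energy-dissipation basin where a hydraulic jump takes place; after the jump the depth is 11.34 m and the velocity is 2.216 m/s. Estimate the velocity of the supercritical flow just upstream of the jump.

Fr₂ = V₂/√(g·y₂) = 2.216/√(9.81×11.34) = 0.2101.
From the momentum equation (using Fr₂), y₁/y₂ = ½[√(1 + 8Fr₂²) − 1] = ½[√1.3531 − 1] = 0.08162.
y₁ = 0.08162 × 11.34 = 0.9256 m.
V₁ = q/y₁ = 25.13/0.9256 = 27.15 m/s.

V₁ = 27.15 m/s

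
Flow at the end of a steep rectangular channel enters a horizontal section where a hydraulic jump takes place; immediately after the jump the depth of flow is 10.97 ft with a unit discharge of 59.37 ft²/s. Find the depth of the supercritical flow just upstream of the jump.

V₂ = q/y₂ = 59.37/10.97 = 5.412 ft/s; Fr₂ = V₂/√(g·y₂) = 0.2880.
The Bélanger relation is symmetric: y₁/y₂ = ½[√(1 + 8Fr₂²) − 1] = ½[√1.6634 − 1] = 0.1449.
y₁ = 0.1449 × 10.97 = 1.589 ft.

y₁ = 1.589 ft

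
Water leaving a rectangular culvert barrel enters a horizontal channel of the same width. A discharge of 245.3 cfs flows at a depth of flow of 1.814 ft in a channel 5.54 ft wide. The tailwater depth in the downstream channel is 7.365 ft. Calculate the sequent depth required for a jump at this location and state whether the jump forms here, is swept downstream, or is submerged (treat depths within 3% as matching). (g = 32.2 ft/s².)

q = Q/b = 245.3/5.54 = 44.28 ft²/s; V₁ = q/y₁ = 24.41 ft/s. Fr₁ = V₁/√(g·y₁) = 3.194.
From the momentum equation for a rectangular channel, y₂/y₁ = ½[√(1 + 8Fr₁²) − 1] = ½[√82.601 − 1] = 4.044.
y₂ = 4.044 × 1.814 = 7.336 ft.
Tailwater y_tw = 7.365 ft: y_tw ≈ y₂, so the jump forms here.

y₂ = 7.336 ft; the jump forms here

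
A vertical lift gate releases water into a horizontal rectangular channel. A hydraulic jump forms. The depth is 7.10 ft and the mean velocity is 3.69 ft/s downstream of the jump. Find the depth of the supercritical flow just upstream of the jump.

y₁ = 0.764 ft

Fr₂ = V₂/√(g·y₂) = 3.69/√(32.2×7.10) = 0.244.
Applying the sequent-depth relation in reverse, y₁/y₂ = ½[√(1 + 8Fr₂²) − 1] = ½[√1.476 − 1] = 0.108.
y₁ = 0.108 × 7.10 = 0.764 ft.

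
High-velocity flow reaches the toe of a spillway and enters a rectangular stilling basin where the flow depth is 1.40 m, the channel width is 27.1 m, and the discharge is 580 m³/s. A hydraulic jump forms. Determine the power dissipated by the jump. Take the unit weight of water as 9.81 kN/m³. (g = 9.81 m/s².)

q = Q/b = 580/27.1 = 21.4 m²/s; V₁ = q/y₁ = 15.3 m/s. Fr₁ = V₁/√(g·y₁) = 4.13.
Conjugate-depth relation: y₂/y₁ = ½[√(1 + 8Fr₁²) − 1] = ½[√137.1 − 1] = 5.36.
y₂ = 5.36 × 1.40 = 7.50 m.
Head loss: ΔE = (y₂ − y₁)³/(4y₁y₂) = (7.50 − 1.40)³/(4×1.40×7.50) = 227/42.0 = 5.40 m.
P = γ·Q·ΔE = 9.81 × 580 × 5.40 = 30718 kW.

P = 30718 kW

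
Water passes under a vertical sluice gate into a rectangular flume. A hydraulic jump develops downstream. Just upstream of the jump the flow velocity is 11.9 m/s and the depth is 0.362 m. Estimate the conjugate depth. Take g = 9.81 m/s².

Fr₁ = V₁/√(g·y₁) = 11.9/√(9.81×0.362) = 6.31.
By Bélanger, y₂/y₁ = ½[√(1 + 8Fr₁²) − 1] = ½[√320.0 − 1] = 8.44.
y₂ = 8.44 × 0.362 = 3.06 m.

y₂ = 3.06 m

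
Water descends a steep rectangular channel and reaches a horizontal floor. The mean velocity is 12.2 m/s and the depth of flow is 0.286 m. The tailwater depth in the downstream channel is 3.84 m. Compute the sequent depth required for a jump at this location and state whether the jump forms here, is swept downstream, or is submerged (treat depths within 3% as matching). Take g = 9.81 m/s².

y₂ = 2.81 m; the jump is submerged

Fr₁ = V₁/√(g·y₁) = 12.2/√(9.81×0.286) = 7.28.
Sequent-depth ratio: y₂/y₁ = ½[√(1 + 8Fr₁²) − 1] = ½[√425.4 − 1] = 9.81.
y₂ = 9.81 × 0.286 = 2.81 m.
Tailwater y_tw = 3.84 m: y_tw > y₂, so the jump is submerged.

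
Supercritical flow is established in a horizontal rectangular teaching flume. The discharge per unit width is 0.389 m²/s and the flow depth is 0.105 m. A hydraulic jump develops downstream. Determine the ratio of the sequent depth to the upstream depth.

V₁ = q/y₁ = 0.389/0.105 = 3.70 m/s. Fr₁ = V₁/√(g·y₁) = 3.70/√(9.81×0.105) = 3.65.
By Bélanger, y₂/y₁ = ½[√(1 + 8Fr₁²) − 1] = ½[√107.6 − 1] = 4.69.

y₂/y₁ = 4.69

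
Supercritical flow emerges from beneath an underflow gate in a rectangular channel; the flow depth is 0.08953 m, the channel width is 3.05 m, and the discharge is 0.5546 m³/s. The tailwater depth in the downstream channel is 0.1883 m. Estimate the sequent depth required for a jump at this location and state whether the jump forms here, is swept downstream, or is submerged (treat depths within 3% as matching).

y₂ = 0.2333 m; the jump is swept downstream

q = Q/b = 0.5546/3.05 = 0.1818 m²/s; V₁ = q/y₁ = 2.031 m/s. Fr₁ = V₁/√(g·y₁) = 2.167.
Sequent-depth ratio: y₂/y₁ = ½[√(1 + 8Fr₁²) − 1] = ½[√38.573 − 1] = 2.605.
y₂ = 2.605 × 0.08953 = 0.2333 m.
Tailwater y_tw = 0.1883 m: y_tw < y₂, so the jump is swept downstream.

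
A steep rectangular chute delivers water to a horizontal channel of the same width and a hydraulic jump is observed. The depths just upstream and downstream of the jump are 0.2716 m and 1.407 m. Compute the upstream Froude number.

Fr₁ = 4.001

For a rectangular channel the momentum equation gives q² = ½·g·y₁·y₂·(y₁ + y₂) = ½×9.81×0.2716×1.407×1.679 = 3.146.
q = √3.146 = 1.774 m²/s.
V₁ = q/y₁ = 6.531 m/s; Fr₁ = V₁/√(g·y₁) = 4.001.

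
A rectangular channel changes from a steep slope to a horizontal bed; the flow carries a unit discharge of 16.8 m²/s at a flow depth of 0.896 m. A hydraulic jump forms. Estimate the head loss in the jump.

V₁ = q/y₁ = 16.8/0.896 = 18.8 m/s. Fr₁ = V₁/√(g·y₁) = 18.8/√(9.81×0.896) = 6.32.
Sequent-depth ratio: y₂/y₁ = ½[√(1 + 8Fr₁²) − 1] = ½[√321.0 − 1] = 8.46.
y₂ = 8.46 × 0.896 = 7.58 m.
Head loss: ΔE = (y₂ − y₁)³/(4y₁y₂) = (7.58 − 0.896)³/(4×0.896×7.58) = 298/27.2 = 11.0 m.

ΔE = 11.0 m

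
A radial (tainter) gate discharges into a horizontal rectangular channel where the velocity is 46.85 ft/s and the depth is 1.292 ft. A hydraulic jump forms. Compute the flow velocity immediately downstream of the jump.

V₂ = 4.788 ft/s

Fr₁ = V₁/√(g·y₁) = 46.85/√(32.2×1.292) = 7.264.
Sequent-depth ratio: y₂/y₁ = ½[√(1 + 8Fr₁²) − 1] = ½[√423.08 − 1] = 9.784.
y₂ = 9.784 × 1.292 = 12.64 ft.
q = V₁·y₁ = 46.85 × 1.292 = 60.53 ft²/s.
V₂ = q/y₂ = 60.53/12.64 = 4.788 ft/s.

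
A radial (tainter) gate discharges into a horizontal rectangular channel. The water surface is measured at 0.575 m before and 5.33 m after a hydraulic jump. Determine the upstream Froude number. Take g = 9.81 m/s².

For a rectangular channel the momentum equation gives q² = ½·g·y₁·y₂·(y₁ + y₂) = ½×9.81×0.575×5.33×5.91 = 88.8.
q = √88.8 = 9.42 m²/s.
V₁ = q/y₁ = 16.4 m/s; Fr₁ = V₁/√(g·y₁) = 6.90.

Fr₁ = 6.90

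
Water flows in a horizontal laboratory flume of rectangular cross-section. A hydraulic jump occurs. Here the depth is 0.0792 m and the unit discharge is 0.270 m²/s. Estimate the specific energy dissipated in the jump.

ΔE = 0.252 m

V₁ = q/y₁ = 0.270/0.0792 = 3.41 m/s. Fr₁ = V₁/√(g·y₁) = 3.41/√(9.81×0.0792) = 3.87.
From the momentum equation for a rectangular channel, y₂/y₁ = ½[√(1 + 8Fr₁²) − 1] = ½[√120.7 − 1] = 4.99.
y₂ = 4.99 × 0.0792 = 0.395 m.
Head loss: ΔE = (y₂ − y₁)³/(4y₁y₂) = (0.395 − 0.0792)³/(4×0.0792×0.395) = 0.0316/0.125 = 0.252 m.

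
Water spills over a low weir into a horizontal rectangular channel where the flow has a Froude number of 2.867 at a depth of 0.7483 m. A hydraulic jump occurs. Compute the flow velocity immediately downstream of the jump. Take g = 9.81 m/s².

Fr₁ = 2.867 (given).
Conjugate-depth relation: y₂/y₁ = ½[√(1 + 8Fr₁²) − 1] = ½[√66.758 − 1] = 3.585.
y₂ = 3.585 × 0.7483 = 2.683 m.
V₁ = Fr₁·√(g·y₁) = 2.867×√(9.81×0.7483) = 7.768 m/s; q = V₁·y₁ = 5.813 m²/s.
V₂ = q/y₂ = 5.813/2.683 = 2.167 m/s.

V₂ = 2.167 m/s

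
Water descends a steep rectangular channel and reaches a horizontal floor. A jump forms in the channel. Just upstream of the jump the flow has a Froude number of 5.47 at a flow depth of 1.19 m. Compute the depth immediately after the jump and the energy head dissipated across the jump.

Fr₁ = 5.47 (given).
By Bélanger, y₂/y₁ = ½[√(1 + 8Fr₁²) − 1] = ½[√240.4 − 1] = 7.25.
y₂ = 7.25 × 1.19 = 8.63 m.
V₁ = Fr₁·√(g·y₁) = 5.47×√(9.81×1.19) = 18.7 m/s; q = V₁·y₁ = 22.2 m²/s. V₂ = q/y₂ = 22.2/8.63 = 2.58 m/s. E₁ = y₁ + V₁²/2g = 19.0 m; E₂ = y₂ + V₂²/2g = 8.97 m. ΔE = E₁ − E₂ = 10.0 m.

y₂ = 8.63 m; ΔE = 10.0 m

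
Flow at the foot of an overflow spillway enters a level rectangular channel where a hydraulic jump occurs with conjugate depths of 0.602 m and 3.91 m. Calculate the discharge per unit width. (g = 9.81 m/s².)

q = 7.22 m²/s

For a rectangular channel the momentum equation gives q² = ½·g·y₁·y₂·(y₁ + y₂) = ½×9.81×0.602×3.91×4.51 = 52.1.
q = √52.1 = 7.22 m²/s.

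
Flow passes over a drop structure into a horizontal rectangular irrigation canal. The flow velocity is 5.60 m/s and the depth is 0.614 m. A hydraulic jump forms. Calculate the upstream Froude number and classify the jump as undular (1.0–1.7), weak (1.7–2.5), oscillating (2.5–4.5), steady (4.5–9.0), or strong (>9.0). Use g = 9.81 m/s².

Fr₁ = V₁/√(g·y₁) = 5.60/√(9.81×0.614) = 2.28.
Fr₁ = 2.28 lies in the weak range.

Fr₁ = 2.28; weak jump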